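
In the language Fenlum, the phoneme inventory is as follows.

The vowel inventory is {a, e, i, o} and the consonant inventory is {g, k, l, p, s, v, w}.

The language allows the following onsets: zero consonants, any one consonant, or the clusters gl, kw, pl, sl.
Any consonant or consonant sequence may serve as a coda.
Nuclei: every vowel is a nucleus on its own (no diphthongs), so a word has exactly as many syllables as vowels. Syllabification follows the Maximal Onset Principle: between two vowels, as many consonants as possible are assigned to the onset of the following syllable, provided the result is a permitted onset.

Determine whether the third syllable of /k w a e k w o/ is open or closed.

Nuclei (vowels): a, e, o → 3 syllables.
V1 /a/ – V2 /e/: no consonants, so the boundary falls immediately after /a/.
V2 /e/ – V3 /o/: /kw/ — entire cluster is a permitted onset → onset /kw/, coda ∅.
Syllabification: kwa.e.kwo.
Syllable 3 is /kwo/; it ends in its nucleus with no coda, so it is open.

open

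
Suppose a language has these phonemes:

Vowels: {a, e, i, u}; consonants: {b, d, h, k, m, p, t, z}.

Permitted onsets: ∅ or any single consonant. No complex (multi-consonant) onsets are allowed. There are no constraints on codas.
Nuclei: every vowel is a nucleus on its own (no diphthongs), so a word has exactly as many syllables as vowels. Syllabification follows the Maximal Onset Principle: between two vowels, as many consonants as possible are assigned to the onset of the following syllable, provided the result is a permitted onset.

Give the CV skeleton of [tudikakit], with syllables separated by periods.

The vowels are u, i, a, i — 4 nuclei, so 4 syllables.
σ1/σ2 boundary: /d/ → onset of the next syllable (single consonants are always licit onsets).
σ2/σ3 boundary: /k/ is a single consonant, so it becomes the next onset.
σ3/σ4 boundary: just /k/ — single C goes to the following onset.
So the parse is tu.di.ka.kit.
Mapping each syllable to C/V: /tu/ → CV, /di/ → CV, /ka/ → CV, /kit/ → CVC.

CV.CV.CV.CVC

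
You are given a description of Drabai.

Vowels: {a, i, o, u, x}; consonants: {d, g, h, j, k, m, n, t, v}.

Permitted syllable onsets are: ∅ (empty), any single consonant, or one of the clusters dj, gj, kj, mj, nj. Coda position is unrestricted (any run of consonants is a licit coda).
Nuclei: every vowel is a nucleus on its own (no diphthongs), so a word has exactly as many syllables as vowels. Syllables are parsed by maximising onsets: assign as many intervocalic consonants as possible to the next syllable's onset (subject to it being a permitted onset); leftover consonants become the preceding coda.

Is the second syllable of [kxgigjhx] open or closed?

Vowels present: x, i, x; each is a nucleus, giving 3 syllables.
V1 /x/ – V2 /i/: /g/ → onset of the next syllable (single consonants are always licit onsets).
V2 /i/ – V3 /x/: /gjh/ — longest licit onset from the right is /h/, leaving /gj/ as coda.
Syllabification: kx.gigj.hx.
Syllable 2 is /gigj/ with coda /gj/, so it is closed.

closed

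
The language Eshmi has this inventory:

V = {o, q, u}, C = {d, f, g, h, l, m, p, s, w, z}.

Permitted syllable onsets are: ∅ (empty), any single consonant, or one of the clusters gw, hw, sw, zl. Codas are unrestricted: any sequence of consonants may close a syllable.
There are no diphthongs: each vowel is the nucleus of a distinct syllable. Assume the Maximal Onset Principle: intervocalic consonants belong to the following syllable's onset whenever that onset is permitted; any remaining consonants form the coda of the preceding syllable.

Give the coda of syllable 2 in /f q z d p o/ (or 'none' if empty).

none

The vowels are q, o — 2 nuclei, so 2 syllables.
/q…o/ gap (V1→V2): /zdp/; trying suffixes from longest down, /p/ is the first permitted one, so coda /zd/ | onset /p/.
Result: fqzd.po.
Syllable 2 is /po/: onset /p/, nucleus /o/, coda ∅.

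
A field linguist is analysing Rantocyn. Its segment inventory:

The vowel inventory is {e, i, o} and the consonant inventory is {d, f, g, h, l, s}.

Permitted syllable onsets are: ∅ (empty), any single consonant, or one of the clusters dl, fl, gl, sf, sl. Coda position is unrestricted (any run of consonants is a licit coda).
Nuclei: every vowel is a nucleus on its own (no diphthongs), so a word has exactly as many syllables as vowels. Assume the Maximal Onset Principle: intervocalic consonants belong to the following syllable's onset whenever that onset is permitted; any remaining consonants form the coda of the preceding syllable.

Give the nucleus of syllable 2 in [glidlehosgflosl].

e

Vowels present: i, e, o, o; each is a nucleus, giving 4 syllables.
The second nucleus (vowel 2 from the left) is /e/.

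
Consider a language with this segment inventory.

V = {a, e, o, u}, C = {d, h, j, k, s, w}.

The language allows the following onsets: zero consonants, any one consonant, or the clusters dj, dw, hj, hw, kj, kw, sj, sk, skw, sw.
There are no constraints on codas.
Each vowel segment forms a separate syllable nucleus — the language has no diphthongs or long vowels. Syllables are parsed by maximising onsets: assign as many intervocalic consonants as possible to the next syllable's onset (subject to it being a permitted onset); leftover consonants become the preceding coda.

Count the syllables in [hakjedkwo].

3

Nuclei (vowels): a, e, o → 3 syllables.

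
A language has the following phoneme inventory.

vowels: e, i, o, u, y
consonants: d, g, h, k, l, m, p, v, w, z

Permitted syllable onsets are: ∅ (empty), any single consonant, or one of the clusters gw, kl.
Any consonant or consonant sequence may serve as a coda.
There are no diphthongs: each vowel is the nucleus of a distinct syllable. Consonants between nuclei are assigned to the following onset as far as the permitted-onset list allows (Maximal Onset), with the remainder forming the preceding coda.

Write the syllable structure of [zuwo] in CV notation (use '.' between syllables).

Vowels present: u, o; each is a nucleus, giving 2 syllables.
V1 /u/ – V2 /o/: /w/ → onset of the next syllable (single consonants are always licit onsets).
Putting it together: zu.wo.
Mapping each syllable to C/V: /zu/ → CV, /wo/ → CV.

CV.CV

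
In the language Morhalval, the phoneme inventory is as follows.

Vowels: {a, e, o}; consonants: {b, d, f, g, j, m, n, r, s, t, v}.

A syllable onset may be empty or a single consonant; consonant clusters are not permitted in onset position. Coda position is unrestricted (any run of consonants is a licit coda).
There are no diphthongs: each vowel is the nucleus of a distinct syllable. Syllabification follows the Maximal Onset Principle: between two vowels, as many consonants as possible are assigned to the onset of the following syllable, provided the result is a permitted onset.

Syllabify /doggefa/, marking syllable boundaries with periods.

The vowels are o, e, a — 3 nuclei, so 3 syllables.
Between /o/ (V1) and /e/ (V2): /gg/ splits as /g/ + /g/ (/g/ is the longest suffix that is a licit onset).
Between /e/ (V2) and /a/ (V3): /f/ → onset of the next syllable (single consonants are always licit onsets).

dog.ge.fa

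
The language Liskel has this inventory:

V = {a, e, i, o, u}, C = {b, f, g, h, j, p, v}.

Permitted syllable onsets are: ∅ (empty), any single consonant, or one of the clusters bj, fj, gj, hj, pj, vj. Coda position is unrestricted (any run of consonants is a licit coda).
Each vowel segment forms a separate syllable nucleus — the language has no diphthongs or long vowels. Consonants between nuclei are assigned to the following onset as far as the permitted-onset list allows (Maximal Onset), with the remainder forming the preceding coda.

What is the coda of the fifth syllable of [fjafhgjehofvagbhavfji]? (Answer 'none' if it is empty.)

Vowels present: a, e, o, a, a, i; each is a nucleus, giving 6 syllables.
Between /a/ (V1) and /e/ (V2): /fhgj/; trying suffixes from longest down, /gj/ is the first permitted one, so coda /fh/ | onset /gj/.
Between /e/ (V2) and /o/ (V3): /h/ is a single consonant, so it becomes the next onset.
Between /o/ (V3) and /a/ (V4): /fv/ splits as /f/ + /v/ (/v/ is the longest suffix that is a licit onset).
Between /a/ (V4) and /a/ (V5): /gbh/ splits as /gb/ + /h/ (/h/ is the longest suffix that is a licit onset).
Between /a/ (V5) and /i/ (V6): /vfj/ — longest licit onset from the right is /fj/, leaving /v/ as coda.
So the parse is fjafh.gje.hof.vagb.hav.fji.
Syllable 5 is /hav/: onset /h/, nucleus /a/, coda /v/.

v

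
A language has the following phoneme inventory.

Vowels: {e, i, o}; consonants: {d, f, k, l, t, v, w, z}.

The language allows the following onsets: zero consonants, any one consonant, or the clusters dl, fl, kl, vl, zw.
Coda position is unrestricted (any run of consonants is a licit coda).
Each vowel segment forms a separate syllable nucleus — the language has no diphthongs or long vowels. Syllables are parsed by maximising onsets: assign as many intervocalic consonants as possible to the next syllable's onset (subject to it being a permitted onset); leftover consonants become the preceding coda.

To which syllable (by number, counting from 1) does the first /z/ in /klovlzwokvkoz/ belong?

2

Nuclei (vowels): o, o, o → 3 syllables.
σ1/σ2 boundary: cluster /vlzw/ — the longest permitted-onset suffix is /zw/; onset = /zw/, preceding coda = /vl/.
σ2/σ3 boundary: /kvk/; trying suffixes from longest down, /k/ is the first permitted one, so coda /kv/ | onset /k/.
Putting it together: klovl.zwokv.koz.
The first /z/ is in the onset of syllable 2 (/zwokv/).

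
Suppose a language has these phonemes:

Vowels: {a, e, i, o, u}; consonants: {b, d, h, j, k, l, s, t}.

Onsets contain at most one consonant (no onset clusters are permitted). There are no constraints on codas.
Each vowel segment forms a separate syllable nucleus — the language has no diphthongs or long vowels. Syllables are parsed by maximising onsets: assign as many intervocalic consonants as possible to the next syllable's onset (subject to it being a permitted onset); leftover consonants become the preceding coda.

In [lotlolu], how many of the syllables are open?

Vowels present: o, o, u; each is a nucleus, giving 3 syllables.
V1 /o/ – V2 /o/: /tl/ — longest licit onset from the right is /l/, leaving /t/ as coda.
V2 /o/ – V3 /u/: /l/ → onset of the next syllable (single consonants are always licit onsets).
So the parse is lot.lo.lu.
Classifying each syllable: /lot/ (closed), /lo/ (open), /lu/ (open).
Open syllables: 2.

2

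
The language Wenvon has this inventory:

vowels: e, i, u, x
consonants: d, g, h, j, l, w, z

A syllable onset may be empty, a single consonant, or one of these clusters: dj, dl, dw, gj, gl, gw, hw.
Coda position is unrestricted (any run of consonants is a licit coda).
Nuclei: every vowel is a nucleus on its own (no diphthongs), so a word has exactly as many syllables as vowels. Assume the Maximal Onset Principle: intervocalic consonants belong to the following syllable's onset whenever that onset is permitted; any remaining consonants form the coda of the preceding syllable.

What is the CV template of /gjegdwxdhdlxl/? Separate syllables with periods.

Vowels present: e, x, x; each is a nucleus, giving 3 syllables.
Between /e/ (V1) and /x/ (V2): /gdw/; trying suffixes from longest down, /dw/ is the first permitted one, so coda /g/ | onset /dw/.
Between /x/ (V2) and /x/ (V3): /dhdl/ splits as /dh/ + /dl/ (/dl/ is the longest suffix that is a licit onset).
Result: gjeg.dwxdh.dlxl.
Mapping each syllable to C/V: /gjeg/ → CCVC, /dwxdh/ → CCVCC, /dlxl/ → CCVC.

CCVC.CCVCC.CCVC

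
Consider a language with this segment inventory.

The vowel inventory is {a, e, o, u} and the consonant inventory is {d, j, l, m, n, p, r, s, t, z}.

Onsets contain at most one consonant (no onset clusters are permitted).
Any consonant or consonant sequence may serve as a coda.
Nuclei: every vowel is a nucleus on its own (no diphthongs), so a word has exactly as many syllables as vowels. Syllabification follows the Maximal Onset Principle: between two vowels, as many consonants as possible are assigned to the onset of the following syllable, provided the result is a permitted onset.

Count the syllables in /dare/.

Vowels present: a, e; each is a nucleus, giving 2 syllables.

2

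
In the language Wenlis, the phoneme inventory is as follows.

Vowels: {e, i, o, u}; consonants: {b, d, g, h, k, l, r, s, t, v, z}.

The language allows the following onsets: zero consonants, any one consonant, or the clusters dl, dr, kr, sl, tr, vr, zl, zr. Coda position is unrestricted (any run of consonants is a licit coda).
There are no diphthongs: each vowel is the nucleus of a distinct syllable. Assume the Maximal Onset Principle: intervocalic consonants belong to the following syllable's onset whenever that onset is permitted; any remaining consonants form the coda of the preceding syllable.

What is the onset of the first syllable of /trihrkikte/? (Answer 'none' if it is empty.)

tr

Nuclei (vowels): i, i, e → 3 syllables.
Between /i/ (V1) and /i/ (V2): /hrk/ splits as /hr/ + /k/ (/k/ is the longest suffix that is a licit onset).
Between /i/ (V2) and /e/ (V3): cluster /kt/ — the longest permitted-onset suffix is /t/; onset = /t/, preceding coda = /k/.
Syllabification: trihr.kik.te.
Syllable 1 is /trihr/: onset /tr/, nucleus /i/, coda /hr/.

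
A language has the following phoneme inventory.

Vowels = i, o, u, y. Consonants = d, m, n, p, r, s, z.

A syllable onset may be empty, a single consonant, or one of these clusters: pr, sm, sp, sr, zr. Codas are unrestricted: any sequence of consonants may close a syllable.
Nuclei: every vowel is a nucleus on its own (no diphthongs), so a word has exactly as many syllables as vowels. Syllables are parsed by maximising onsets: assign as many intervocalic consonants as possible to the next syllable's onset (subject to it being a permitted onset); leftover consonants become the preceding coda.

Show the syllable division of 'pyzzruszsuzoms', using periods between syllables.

Vowels present: y, u, u, o; each is a nucleus, giving 4 syllables.
/y…u/ gap (V1→V2): /zzr/ splits as /z/ + /zr/ (/zr/ is the longest suffix that is a licit onset).
/u…u/ gap (V2→V3): /szs/ splits as /sz/ + /s/ (/s/ is the longest suffix that is a licit onset).
/u…o/ gap (V3→V4): /z/ → onset of the next syllable (single consonants are always licit onsets).

pyz.zrusz.su.zoms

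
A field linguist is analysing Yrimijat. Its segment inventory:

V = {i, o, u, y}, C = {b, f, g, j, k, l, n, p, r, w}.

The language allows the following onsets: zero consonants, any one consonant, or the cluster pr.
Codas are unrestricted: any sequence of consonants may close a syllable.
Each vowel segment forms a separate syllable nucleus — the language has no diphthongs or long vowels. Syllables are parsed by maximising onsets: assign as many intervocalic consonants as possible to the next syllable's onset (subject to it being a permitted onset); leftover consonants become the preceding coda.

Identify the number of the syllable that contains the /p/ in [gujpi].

Nuclei (vowels): u, i → 2 syllables.
V1 /u/ – V2 /i/: /jp/; trying suffixes from longest down, /p/ is the first permitted one, so coda /j/ | onset /p/.
So the parse is guj.pi.
The /p/ is in the onset of syllable 2 (/pi/).

2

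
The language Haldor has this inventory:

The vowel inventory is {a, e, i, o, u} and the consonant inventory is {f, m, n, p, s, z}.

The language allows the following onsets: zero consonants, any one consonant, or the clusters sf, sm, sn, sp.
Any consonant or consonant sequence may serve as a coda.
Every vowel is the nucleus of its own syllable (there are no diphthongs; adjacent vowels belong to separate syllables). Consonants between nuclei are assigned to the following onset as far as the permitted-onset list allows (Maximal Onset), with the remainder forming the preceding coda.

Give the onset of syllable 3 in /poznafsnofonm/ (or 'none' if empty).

sn

Vowels present: o, a, o, o; each is a nucleus, giving 4 syllables.
V1 /o/ – V2 /a/: /zn/; trying suffixes from longest down, /n/ is the first permitted one, so coda /z/ | onset /n/.
V2 /a/ – V3 /o/: /fsn/ splits as /f/ + /sn/ (/sn/ is the longest suffix that is a licit onset).
V3 /o/ – V4 /o/: /f/ is a single consonant, so it becomes the next onset.
So the parse is poz.naf.sno.fonm.
Syllable 3 is /sno/: onset /sn/, nucleus /o/, coda ∅.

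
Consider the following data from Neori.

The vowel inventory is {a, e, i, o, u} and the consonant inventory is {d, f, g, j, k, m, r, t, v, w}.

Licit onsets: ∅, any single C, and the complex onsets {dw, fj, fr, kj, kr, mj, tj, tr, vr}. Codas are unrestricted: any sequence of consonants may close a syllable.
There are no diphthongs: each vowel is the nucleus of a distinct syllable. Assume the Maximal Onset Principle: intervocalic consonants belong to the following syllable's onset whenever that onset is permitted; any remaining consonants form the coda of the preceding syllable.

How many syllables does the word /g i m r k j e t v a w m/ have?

3

Nuclei (vowels): i, e, a → 3 syllables.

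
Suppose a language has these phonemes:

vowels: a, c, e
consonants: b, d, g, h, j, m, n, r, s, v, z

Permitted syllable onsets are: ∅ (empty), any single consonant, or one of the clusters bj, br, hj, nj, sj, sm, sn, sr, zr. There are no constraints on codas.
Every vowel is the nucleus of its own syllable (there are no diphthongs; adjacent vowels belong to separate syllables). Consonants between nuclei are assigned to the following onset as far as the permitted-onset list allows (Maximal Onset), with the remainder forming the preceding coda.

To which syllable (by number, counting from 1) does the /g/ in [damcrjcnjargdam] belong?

The vowels are a, c, c, a, a — 5 nuclei, so 5 syllables.
Between /a/ (V1) and /c/ (V2): /m/ is a single consonant, so it becomes the next onset.
Between /c/ (V2) and /c/ (V3): /rj/ — longest licit onset from the right is /j/, leaving /r/ as coda.
Between /c/ (V3) and /a/ (V4): cluster /nj/ — /nj/ is itself a permitted onset, so the whole cluster goes right; preceding coda = ∅.
Between /a/ (V4) and /a/ (V5): /rgd/; trying suffixes from longest down, /d/ is the first permitted one, so coda /rg/ | onset /d/.
Result: da.mcr.jc.njarg.dam.
The /g/ is in the coda of syllable 4 (/njarg/).

4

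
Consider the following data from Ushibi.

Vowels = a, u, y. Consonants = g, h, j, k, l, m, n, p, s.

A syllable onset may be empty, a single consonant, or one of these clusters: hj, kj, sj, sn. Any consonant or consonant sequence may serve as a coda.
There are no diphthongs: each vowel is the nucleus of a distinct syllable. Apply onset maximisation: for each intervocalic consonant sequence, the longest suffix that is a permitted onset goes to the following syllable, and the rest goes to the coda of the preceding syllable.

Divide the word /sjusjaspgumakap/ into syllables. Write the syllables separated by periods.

The vowels are u, a, u, a, a — 5 nuclei, so 5 syllables.
V1 /u/ – V2 /a/: /sj/ — entire cluster is a permitted onset → onset /sj/, coda ∅.
V2 /a/ – V3 /u/: /spg/ — longest licit onset from the right is /g/, leaving /sp/ as coda.
V3 /u/ – V4 /a/: /m/ is a single consonant, so it becomes the next onset.
V4 /a/ – V5 /a/: just /k/ — single C goes to the following onset.

sju.sjasp.gu.ma.kap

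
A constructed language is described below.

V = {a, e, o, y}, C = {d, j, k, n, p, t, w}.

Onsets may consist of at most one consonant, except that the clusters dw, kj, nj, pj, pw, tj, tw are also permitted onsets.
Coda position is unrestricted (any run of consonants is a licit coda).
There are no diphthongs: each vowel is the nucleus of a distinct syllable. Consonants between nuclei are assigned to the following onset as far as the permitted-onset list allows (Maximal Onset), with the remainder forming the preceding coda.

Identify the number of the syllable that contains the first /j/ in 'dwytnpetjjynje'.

2

Vowels present: y, e, y, e; each is a nucleus, giving 4 syllables.
V1 /y/ – V2 /e/: /tnp/ — longest licit onset from the right is /p/, leaving /tn/ as coda.
V2 /e/ – V3 /y/: /tjj/ splits as /tj/ + /j/ (/j/ is the longest suffix that is a licit onset).
V3 /y/ – V4 /e/: /nj/ — entire cluster is a permitted onset → onset /nj/, coda ∅.
Putting it together: dwytn.petj.jy.nje.
The first /j/ is in the coda of syllable 2 (/petj/).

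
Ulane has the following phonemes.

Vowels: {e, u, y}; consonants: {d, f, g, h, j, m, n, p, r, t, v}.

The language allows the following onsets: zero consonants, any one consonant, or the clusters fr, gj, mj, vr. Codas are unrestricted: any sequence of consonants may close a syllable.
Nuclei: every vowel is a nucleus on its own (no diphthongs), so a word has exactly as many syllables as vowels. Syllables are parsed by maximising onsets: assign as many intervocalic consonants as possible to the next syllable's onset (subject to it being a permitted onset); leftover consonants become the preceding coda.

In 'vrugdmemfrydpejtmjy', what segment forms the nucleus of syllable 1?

u

Nuclei (vowels): u, e, y, e, y → 5 syllables.
The first nucleus (vowel 1 from the left) is /u/.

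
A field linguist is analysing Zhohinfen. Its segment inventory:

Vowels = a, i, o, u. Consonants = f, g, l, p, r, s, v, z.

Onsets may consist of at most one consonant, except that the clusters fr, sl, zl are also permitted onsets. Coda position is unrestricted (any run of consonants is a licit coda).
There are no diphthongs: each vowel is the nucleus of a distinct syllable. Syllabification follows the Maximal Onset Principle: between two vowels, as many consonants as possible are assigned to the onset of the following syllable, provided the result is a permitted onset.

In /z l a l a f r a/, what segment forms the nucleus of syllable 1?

a

Vowels present: a, a, a; each is a nucleus, giving 3 syllables.
The first nucleus (vowel 1 from the left) is /a/.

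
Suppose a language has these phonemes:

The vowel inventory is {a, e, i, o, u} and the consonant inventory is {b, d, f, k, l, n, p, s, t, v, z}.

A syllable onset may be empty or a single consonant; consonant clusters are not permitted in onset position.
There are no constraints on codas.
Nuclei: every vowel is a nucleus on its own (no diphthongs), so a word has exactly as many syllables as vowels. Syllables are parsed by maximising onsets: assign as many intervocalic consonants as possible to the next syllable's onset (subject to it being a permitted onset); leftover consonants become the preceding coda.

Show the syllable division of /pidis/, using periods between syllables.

Vowels present: i, i; each is a nucleus, giving 2 syllables.
σ1/σ2 boundary: /d/ is a single consonant, so it becomes the next onset.

pi.dis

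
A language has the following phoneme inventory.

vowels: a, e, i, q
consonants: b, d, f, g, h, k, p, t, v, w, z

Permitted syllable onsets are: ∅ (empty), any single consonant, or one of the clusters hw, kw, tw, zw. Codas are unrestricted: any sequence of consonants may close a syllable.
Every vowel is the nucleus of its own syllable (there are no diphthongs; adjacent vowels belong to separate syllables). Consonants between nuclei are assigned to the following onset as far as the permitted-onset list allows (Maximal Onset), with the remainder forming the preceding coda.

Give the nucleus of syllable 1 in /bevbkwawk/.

Vowels present: e, a; each is a nucleus, giving 2 syllables.
The first nucleus (vowel 1 from the left) is /e/.

e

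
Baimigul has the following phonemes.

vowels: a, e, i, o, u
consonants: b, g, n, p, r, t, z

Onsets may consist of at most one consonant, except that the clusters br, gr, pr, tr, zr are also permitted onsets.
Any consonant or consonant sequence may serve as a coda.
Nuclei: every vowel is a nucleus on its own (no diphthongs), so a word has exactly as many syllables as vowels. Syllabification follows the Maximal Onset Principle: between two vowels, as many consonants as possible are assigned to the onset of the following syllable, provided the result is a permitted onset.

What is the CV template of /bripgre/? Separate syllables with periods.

Nuclei (vowels): i, e → 2 syllables.
V1 /i/ – V2 /e/: /pgr/ — longest licit onset from the right is /gr/, leaving /p/ as coda.
So the parse is brip.gre.
Mapping each syllable to C/V: /brip/ → CCVC, /gre/ → CCV.

CCVC.CCV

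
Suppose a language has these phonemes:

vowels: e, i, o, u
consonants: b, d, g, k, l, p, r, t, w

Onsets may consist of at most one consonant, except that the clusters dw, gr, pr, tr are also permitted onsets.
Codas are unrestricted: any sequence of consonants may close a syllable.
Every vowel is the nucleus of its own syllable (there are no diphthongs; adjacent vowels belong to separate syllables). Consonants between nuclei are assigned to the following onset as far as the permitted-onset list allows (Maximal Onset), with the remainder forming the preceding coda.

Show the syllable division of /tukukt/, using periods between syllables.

Nuclei (vowels): u, u → 2 syllables.
Between /u/ (V1) and /u/ (V2): /k/ is a single consonant, so it becomes the next onset.

tu.kukt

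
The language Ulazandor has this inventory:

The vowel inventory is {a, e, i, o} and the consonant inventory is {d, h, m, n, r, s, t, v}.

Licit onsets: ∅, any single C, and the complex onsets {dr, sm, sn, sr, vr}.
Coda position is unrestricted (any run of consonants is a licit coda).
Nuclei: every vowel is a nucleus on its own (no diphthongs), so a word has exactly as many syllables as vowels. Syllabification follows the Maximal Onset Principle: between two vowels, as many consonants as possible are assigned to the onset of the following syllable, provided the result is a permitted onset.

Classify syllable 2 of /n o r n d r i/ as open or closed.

Nuclei (vowels): o, i → 2 syllables.
/o…i/ gap (V1→V2): /rndr/; trying suffixes from longest down, /dr/ is the first permitted one, so coda /rn/ | onset /dr/.
Putting it together: norn.dri.
Syllable 2 is /dri/; it ends in its nucleus with no coda, so it is open.

open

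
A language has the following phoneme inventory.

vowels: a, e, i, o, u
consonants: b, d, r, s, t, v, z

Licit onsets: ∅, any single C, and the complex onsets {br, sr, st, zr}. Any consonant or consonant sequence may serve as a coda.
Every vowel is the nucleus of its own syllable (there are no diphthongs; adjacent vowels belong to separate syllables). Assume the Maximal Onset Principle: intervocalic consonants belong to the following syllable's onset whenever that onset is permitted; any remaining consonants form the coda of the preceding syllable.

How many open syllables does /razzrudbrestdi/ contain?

Vowels present: a, u, e, i; each is a nucleus, giving 4 syllables.
V1 /a/ – V2 /u/: /zzr/ splits as /z/ + /zr/ (/zr/ is the longest suffix that is a licit onset).
V2 /u/ – V3 /e/: cluster /dbr/ — the longest permitted-onset suffix is /br/; onset = /br/, preceding coda = /d/.
V3 /e/ – V4 /i/: cluster /std/ — the longest permitted-onset suffix is /d/; onset = /d/, preceding coda = /st/.
Result: raz.zrud.brest.di.
Classifying each syllable: /raz/ (closed), /zrud/ (closed), /brest/ (closed), /di/ (open).
Open syllables: 1.

1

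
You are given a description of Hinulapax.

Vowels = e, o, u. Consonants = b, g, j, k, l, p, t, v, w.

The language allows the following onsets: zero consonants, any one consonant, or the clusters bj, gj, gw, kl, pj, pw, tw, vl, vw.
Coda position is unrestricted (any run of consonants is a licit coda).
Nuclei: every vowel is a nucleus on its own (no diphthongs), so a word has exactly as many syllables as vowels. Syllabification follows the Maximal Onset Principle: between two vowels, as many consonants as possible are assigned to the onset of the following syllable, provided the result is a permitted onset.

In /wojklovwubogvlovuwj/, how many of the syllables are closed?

Nuclei (vowels): o, o, u, o, o, u → 6 syllables.
Between /o/ (V1) and /o/ (V2): cluster /jkl/ — the longest permitted-onset suffix is /kl/; onset = /kl/, preceding coda = /j/.
Between /o/ (V2) and /u/ (V3): /vw/ — entire cluster is a permitted onset → onset /vw/, coda ∅.
Between /u/ (V3) and /o/ (V4): /b/ → onset of the next syllable (single consonants are always licit onsets).
Between /o/ (V4) and /o/ (V5): /gvl/; trying suffixes from longest down, /vl/ is the first permitted one, so coda /g/ | onset /vl/.
Between /o/ (V5) and /u/ (V6): /v/ → onset of the next syllable (single consonants are always licit onsets).
Syllabification: woj.klo.vwu.bog.vlo.vuwj.
Classifying each syllable: /woj/ (closed), /klo/ (open), /vwu/ (open), /bog/ (closed), /vlo/ (open), /vuwj/ (closed).
Closed syllables: 3.

3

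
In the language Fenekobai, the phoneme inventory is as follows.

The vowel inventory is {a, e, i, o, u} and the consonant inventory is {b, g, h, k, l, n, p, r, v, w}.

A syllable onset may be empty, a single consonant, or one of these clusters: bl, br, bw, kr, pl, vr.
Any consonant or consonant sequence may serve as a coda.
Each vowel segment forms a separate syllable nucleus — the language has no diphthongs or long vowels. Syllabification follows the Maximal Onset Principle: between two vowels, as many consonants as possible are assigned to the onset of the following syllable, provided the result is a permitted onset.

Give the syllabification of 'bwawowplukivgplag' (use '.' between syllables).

bwa.wow.plu.kivg.plag

Nuclei (vowels): a, o, u, i, a → 5 syllables.
σ1/σ2 boundary: /w/ is a single consonant, so it becomes the next onset.
σ2/σ3 boundary: /wpl/; trying suffixes from longest down, /pl/ is the first permitted one, so coda /w/ | onset /pl/.
σ3/σ4 boundary: /k/ → onset of the next syllable (single consonants are always licit onsets).
σ4/σ5 boundary: /vgpl/ — longest licit onset from the right is /pl/, leaving /vg/ as coda.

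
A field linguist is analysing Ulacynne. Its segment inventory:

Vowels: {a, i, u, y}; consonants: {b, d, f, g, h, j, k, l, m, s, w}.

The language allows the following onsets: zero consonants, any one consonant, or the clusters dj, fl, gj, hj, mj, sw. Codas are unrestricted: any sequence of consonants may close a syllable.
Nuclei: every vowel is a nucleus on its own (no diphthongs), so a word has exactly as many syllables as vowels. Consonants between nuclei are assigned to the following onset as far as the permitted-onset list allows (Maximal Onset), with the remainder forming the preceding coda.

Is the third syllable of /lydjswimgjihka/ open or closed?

closed

The vowels are y, i, i, a — 4 nuclei, so 4 syllables.
Between /y/ (V1) and /i/ (V2): /djsw/; trying suffixes from longest down, /sw/ is the first permitted one, so coda /dj/ | onset /sw/.
Between /i/ (V2) and /i/ (V3): /mgj/; trying suffixes from longest down, /gj/ is the first permitted one, so coda /m/ | onset /gj/.
Between /i/ (V3) and /a/ (V4): /hk/ splits as /h/ + /k/ (/k/ is the longest suffix that is a licit onset).
Syllabification: lydj.swim.gjih.ka.
Syllable 3 is /gjih/ with coda /h/, so it is closed.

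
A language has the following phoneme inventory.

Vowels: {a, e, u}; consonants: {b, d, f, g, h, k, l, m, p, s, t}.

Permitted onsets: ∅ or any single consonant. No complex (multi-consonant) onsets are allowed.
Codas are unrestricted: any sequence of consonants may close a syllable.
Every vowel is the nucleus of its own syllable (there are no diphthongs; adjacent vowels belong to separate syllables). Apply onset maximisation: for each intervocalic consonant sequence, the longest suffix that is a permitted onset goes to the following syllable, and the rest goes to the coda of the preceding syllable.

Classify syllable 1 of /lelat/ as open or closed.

open

Nuclei (vowels): e, a → 2 syllables.
V1 /e/ – V2 /a/: just /l/ — single C goes to the following onset.
Putting it together: le.lat.
Syllable 1 is /le/; it ends in its nucleus with no coda, so it is open.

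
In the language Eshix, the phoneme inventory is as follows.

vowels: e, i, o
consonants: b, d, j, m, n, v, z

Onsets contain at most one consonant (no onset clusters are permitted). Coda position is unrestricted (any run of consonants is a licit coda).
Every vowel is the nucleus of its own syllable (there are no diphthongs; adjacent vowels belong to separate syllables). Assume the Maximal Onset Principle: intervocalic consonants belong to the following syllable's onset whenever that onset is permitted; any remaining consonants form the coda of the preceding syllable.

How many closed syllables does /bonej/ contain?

Nuclei (vowels): o, e → 2 syllables.
V1 /o/ – V2 /e/: just /n/ — single C goes to the following onset.
So the parse is bo.nej.
Classifying each syllable: /bo/ (open), /nej/ (closed).
Closed syllables: 1.

1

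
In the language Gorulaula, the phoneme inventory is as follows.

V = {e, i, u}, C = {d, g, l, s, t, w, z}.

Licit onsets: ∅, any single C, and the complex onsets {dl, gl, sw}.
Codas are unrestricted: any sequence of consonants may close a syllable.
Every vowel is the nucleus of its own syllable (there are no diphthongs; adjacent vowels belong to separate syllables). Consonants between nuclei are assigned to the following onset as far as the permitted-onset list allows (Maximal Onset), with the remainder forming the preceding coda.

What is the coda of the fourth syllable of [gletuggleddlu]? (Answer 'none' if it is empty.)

The vowels are e, u, e, u — 4 nuclei, so 4 syllables.
Between /e/ (V1) and /u/ (V2): /t/ is a single consonant, so it becomes the next onset.
Between /u/ (V2) and /e/ (V3): /ggl/ — longest licit onset from the right is /gl/, leaving /g/ as coda.
Between /e/ (V3) and /u/ (V4): /ddl/ splits as /d/ + /dl/ (/dl/ is the longest suffix that is a licit onset).
Putting it together: gle.tug.gled.dlu.
Syllable 4 is /dlu/: onset /dl/, nucleus /u/, coda ∅.

none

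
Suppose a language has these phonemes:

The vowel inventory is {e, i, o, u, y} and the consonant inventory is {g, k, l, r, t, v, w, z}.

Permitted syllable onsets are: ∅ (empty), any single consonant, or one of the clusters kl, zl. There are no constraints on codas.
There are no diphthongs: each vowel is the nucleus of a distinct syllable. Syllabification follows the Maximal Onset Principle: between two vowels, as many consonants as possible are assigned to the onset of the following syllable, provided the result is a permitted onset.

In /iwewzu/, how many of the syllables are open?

2

Vowels present: i, e, u; each is a nucleus, giving 3 syllables.
/i…e/ gap (V1→V2): /w/ → onset of the next syllable (single consonants are always licit onsets).
/e…u/ gap (V2→V3): cluster /wz/ — the longest permitted-onset suffix is /z/; onset = /z/, preceding coda = /w/.
Syllabification: i.wew.zu.
Classifying each syllable: /i/ (open), /wew/ (closed), /zu/ (open).
Open syllables: 2.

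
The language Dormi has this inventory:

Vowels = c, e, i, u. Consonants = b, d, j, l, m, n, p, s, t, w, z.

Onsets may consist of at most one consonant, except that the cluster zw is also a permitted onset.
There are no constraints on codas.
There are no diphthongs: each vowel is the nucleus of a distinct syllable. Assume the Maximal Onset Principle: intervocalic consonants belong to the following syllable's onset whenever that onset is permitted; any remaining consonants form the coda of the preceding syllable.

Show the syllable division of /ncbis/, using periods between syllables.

nc.bis

The vowels are c, i — 2 nuclei, so 2 syllables.
σ1/σ2 boundary: just /b/ — single C goes to the following onset.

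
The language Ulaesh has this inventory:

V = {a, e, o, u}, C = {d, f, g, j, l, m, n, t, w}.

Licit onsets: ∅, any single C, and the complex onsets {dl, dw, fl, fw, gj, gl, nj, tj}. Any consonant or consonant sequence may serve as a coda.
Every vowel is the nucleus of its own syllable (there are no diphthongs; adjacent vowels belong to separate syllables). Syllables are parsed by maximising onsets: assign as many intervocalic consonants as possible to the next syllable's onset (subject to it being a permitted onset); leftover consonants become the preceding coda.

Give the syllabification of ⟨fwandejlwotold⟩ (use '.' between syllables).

fwan.dejl.wo.told

The vowels are a, e, o, o — 4 nuclei, so 4 syllables.
σ1/σ2 boundary: cluster /nd/ — the longest permitted-onset suffix is /d/; onset = /d/, preceding coda = /n/.
σ2/σ3 boundary: cluster /jlw/ — the longest permitted-onset suffix is /w/; onset = /w/, preceding coda = /jl/.
σ3/σ4 boundary: /t/ is a single consonant, so it becomes the next onset.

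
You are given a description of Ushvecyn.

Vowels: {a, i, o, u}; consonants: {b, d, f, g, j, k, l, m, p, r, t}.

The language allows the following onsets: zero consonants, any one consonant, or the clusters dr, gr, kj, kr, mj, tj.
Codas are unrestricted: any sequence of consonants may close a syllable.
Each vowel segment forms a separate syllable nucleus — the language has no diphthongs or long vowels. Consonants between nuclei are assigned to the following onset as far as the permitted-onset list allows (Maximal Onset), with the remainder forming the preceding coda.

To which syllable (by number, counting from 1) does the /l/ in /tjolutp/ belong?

Vowels present: o, u; each is a nucleus, giving 2 syllables.
σ1/σ2 boundary: /l/ → onset of the next syllable (single consonants are always licit onsets).
Syllabification: tjo.lutp.
The /l/ is in the onset of syllable 2 (/lutp/).

2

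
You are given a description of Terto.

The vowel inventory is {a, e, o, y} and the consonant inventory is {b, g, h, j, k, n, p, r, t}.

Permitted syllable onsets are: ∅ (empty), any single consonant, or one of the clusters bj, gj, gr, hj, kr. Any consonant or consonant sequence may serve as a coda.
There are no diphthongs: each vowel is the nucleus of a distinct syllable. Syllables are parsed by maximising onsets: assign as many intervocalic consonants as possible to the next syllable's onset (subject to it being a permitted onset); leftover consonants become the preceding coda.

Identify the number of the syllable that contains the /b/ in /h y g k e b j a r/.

3

Nuclei (vowels): y, e, a → 3 syllables.
/y…e/ gap (V1→V2): /gk/ — longest licit onset from the right is /k/, leaving /g/ as coda.
/e…a/ gap (V2→V3): /bj/ — entire cluster is a permitted onset → onset /bj/, coda ∅.
Syllabification: hyg.ke.bjar.
The /b/ is in the onset of syllable 3 (/bjar/).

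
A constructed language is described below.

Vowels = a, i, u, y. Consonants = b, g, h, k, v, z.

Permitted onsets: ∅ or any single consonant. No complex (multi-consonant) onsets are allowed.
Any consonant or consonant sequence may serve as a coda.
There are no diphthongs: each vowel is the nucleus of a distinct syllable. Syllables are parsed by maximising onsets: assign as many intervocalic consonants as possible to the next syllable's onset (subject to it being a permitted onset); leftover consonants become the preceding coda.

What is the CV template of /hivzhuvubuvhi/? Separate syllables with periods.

Nuclei (vowels): i, u, u, u, i → 5 syllables.
Between /i/ (V1) and /u/ (V2): cluster /vzh/ — the longest permitted-onset suffix is /h/; onset = /h/, preceding coda = /vz/.
Between /u/ (V2) and /u/ (V3): just /v/ — single C goes to the following onset.
Between /u/ (V3) and /u/ (V4): just /b/ — single C goes to the following onset.
Between /u/ (V4) and /i/ (V5): /vh/ splits as /v/ + /h/ (/h/ is the longest suffix that is a licit onset).
Result: hivz.hu.vu.buv.hi.
Mapping each syllable to C/V: /hivz/ → CVCC, /hu/ → CV, /vu/ → CV, /buv/ → CVC, /hi/ → CV.

CVCC.CV.CV.CVC.CV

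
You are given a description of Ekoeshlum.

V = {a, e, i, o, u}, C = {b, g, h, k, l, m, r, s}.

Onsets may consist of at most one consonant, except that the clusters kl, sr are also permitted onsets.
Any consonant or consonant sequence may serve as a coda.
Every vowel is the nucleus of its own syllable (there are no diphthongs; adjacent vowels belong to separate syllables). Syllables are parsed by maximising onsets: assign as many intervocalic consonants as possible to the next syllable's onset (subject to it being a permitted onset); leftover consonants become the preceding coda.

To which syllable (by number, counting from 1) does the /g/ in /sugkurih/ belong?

1

Nuclei (vowels): u, u, i → 3 syllables.
V1 /u/ – V2 /u/: /gk/ splits as /g/ + /k/ (/k/ is the longest suffix that is a licit onset).
V2 /u/ – V3 /i/: just /r/ — single C goes to the following onset.
Putting it together: sug.ku.rih.
The /g/ is in the coda of syllable 1 (/sug/).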